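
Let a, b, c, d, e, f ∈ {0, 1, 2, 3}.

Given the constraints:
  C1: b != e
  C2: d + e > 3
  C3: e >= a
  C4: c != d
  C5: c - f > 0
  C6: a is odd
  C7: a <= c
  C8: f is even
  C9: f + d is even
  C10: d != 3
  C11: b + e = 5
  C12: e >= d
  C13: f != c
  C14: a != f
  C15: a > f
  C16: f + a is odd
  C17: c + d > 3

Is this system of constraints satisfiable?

Satisfiable

Setting (a, b, c, d, e, f) = (1, 3, 3, 2, 2, 0) satisfies everything: constraint 2: d + e = 4; constraint 5: c - f = 3, and the others follow.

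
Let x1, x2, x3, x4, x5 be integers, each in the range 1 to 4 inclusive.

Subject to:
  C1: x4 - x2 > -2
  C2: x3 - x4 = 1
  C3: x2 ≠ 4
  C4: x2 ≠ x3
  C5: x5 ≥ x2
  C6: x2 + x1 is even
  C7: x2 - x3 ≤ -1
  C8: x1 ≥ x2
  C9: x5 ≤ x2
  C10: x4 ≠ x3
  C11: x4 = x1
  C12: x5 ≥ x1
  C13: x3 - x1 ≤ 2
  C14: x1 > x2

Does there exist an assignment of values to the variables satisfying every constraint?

Unsatisfiable

Constraints 9, 12, and 14 give x5 ≤ x2, x2 < x1, x1 ≤ x5. Chaining: x5 ≤ x2 < x1 ≤ x5, which forces x5 < x5 — impossible.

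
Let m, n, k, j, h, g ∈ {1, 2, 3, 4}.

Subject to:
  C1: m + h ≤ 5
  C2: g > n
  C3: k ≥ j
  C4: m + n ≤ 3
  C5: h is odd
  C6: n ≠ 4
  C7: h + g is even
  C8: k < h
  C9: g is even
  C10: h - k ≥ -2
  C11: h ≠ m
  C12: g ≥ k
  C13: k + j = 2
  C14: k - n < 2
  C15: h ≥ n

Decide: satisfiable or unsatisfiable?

Unsatisfiable

Constraint 5 makes h odd and constraint 9 makes g even, so h + g must be odd. Constraint 7 says h + g is even — contradiction.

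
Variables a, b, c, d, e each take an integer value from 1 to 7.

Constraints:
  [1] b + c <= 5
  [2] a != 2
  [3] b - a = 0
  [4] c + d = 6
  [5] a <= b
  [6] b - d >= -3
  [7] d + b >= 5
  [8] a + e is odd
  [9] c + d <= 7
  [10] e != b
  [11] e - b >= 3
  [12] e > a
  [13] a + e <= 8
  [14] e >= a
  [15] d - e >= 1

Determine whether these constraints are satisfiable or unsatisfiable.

Unsatisfiable

Constraints 6, 11, and 15 give b − d ≥ -3, d − e ≥ 1, e − b ≥ 3.
Adding all 3 inequalities: the left sides telescope to 0, and the right sides sum to (-3) + 1 + 3 = 1. So 0 ≥ 1, which is false.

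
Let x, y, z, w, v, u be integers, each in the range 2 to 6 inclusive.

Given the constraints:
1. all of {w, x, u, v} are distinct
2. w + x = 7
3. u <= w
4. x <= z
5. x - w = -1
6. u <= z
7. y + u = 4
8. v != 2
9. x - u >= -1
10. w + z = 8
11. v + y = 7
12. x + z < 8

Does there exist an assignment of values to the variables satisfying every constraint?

Satisfiable

The assignment x = 3, y = 2, z = 4, w = 4, v = 5, u = 2 works:
  constraint 2 holds since w + x = 7.
  constraint 5 holds since x - w = -1.
  constraint 7 holds since y + u = 4.
The rest check out directly.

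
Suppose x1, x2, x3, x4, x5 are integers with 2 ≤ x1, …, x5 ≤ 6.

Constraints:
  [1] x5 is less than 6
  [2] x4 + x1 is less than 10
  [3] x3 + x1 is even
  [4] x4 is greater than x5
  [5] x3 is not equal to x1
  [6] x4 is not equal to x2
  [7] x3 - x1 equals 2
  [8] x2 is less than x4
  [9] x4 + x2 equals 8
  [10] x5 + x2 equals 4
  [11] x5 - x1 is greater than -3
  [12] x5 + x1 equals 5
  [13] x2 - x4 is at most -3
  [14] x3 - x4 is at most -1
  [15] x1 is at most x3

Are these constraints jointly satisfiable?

Try x1 = 3, x2 = 2, x3 = 5, x4 = 6, x5 = 2.
Check constraint 2: x4 + x1 = 9; constraint 7: x3 - x1 = 2; constraint 9: x4 + x2 = 8. The remaining constraints are straightforward to verify.

Satisfiable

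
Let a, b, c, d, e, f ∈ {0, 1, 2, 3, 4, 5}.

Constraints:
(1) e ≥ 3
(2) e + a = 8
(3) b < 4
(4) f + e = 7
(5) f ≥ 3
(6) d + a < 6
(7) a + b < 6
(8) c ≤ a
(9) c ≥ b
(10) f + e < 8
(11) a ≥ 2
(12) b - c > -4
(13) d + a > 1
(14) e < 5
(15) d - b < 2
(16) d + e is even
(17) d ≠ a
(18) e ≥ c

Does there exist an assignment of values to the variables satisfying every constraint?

Satisfiable

Try a = 4, b = 0, c = 1, d = 0, e = 4, f = 3.
Check constraint 2: e + a = 8; constraint 4: f + e = 7; constraint 6: d + a = 4. The remaining constraints are straightforward to verify.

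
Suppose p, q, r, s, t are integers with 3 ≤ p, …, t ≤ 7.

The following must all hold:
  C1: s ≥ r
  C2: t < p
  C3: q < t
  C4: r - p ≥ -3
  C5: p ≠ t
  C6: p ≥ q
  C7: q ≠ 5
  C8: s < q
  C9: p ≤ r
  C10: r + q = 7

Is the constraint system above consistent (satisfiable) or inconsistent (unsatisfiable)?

Unsatisfiable

Constraints 1, 2, 3, 8, and 9 give p ≤ r, r ≤ s, s < q, q < t, t < p. Chaining: p ≤ r ≤ s < q < t < p, which forces p < p — impossible.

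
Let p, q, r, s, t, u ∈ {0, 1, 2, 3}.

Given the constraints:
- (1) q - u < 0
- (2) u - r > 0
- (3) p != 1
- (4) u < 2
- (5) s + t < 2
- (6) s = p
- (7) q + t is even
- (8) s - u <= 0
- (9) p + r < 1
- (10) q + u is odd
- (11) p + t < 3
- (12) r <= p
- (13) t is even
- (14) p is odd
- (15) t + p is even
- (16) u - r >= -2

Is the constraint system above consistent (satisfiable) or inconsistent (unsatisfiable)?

Unsatisfiable

Constraint 13 makes t even and constraint 14 makes p odd, so t + p must be odd. Constraint 15 says t + p is even — contradiction.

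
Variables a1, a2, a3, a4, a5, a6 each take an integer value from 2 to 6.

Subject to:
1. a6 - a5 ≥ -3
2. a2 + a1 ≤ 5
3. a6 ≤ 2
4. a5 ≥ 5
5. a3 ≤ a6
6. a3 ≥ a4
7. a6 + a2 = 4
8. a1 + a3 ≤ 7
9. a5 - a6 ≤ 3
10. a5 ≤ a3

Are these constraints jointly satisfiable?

Unsatisfiable

From constraints 4 and 10: a3 ≥ a5 and a5 ≥ 5, so a3 ≥ 5. From constraints 3 and 5: a3 ≤ a6 and a6 ≤ 2, so a3 ≤ 2. But 2 < 5, so no value of a3 works.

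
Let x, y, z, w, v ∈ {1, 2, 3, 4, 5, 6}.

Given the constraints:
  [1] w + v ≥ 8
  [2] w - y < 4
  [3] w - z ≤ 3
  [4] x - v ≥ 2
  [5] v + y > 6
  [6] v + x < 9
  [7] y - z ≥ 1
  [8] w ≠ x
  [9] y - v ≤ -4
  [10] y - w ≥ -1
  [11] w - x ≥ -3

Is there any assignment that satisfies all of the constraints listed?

Constraints 3, 4, 7, 9, and 11 give w − x ≥ -3, x − v ≥ 2, v − y ≥ 4, y − z ≥ 1, z − w ≥ -3.
Adding all 5 inequalities: the left sides telescope to 0, and the right sides sum to (-3) + 2 + 4 + 1 + (-3) = 1. So 0 ≥ 1, which is false.

Unsatisfiable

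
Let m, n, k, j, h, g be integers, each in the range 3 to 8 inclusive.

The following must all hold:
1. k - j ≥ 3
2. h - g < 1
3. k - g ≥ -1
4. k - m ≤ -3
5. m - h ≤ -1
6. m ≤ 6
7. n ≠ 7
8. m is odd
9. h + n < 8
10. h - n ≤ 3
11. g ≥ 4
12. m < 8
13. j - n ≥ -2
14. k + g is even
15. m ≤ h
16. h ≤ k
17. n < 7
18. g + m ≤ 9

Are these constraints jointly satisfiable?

Constraints 1, 4, 5, 10, and 13 give n − h ≥ -3, h − m ≥ 1, m − k ≥ 3, k − j ≥ 3, j − n ≥ -2.
Adding all 5 inequalities: the left sides telescope to 0, and the right sides sum to (-3) + 1 + 3 + 3 + (-2) = 2. So 0 ≥ 2, which is false.

Unsatisfiable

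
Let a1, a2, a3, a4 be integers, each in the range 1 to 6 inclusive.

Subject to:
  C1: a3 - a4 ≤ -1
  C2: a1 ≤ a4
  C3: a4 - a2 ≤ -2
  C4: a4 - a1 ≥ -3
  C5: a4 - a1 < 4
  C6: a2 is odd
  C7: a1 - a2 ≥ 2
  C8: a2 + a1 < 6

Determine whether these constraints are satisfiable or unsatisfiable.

Unsatisfiable

Constraints 3, 4, and 7 give a4 − a1 ≥ -3, a1 − a2 ≥ 2, a2 − a4 ≥ 2.
Adding all 3 inequalities: the left sides telescope to 0, and the right sides sum to (-3) + 2 + 2 = 1. So 0 ≥ 1, which is false.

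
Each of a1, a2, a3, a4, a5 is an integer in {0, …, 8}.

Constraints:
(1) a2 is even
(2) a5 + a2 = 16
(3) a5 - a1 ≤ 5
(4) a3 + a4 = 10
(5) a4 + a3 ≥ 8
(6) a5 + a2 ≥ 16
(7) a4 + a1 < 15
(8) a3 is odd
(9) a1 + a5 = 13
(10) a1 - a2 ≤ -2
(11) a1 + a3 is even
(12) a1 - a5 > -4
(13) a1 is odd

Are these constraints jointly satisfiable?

Satisfiable

One satisfying assignment is a1 = 5, a2 = 8, a3 = 3, a4 = 7, a5 = 8.
For the less obvious constraints — constraint 2: a5 + a2 = 16; constraint 3: a5 - a1 = 3 — and the others hold by inspection.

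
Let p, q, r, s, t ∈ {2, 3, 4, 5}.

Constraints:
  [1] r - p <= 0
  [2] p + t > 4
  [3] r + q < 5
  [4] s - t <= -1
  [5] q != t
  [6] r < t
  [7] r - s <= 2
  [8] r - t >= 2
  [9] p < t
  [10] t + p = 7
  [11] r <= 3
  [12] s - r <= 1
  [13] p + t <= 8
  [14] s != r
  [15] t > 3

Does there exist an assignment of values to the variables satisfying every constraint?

Constraints 4, 7, and 8 give r − t ≥ 2, t − s ≥ 1, s − r ≥ -2.
Adding all 3 inequalities: the left sides telescope to 0, and the right sides sum to 2 + 1 + (-2) = 1. So 0 ≥ 1, which is false.

Unsatisfiable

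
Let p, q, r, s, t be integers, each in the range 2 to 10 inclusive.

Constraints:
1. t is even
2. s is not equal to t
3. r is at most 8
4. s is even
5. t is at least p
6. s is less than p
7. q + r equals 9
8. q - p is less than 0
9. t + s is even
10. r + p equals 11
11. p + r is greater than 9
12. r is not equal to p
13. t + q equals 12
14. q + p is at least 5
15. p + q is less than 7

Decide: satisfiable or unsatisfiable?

Setting (p, q, r, s, t) = (4, 2, 7, 2, 10) satisfies everything: constraint 7: q + r = 9; constraint 8: q - p = -2, and the others follow.

Satisfiable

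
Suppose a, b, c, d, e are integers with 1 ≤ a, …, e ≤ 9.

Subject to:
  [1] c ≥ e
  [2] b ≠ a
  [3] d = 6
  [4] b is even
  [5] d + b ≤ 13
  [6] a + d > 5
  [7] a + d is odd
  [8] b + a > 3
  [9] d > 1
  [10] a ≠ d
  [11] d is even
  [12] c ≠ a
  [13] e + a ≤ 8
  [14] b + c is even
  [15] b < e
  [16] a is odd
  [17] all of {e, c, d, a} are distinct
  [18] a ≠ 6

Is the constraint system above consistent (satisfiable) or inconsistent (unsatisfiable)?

Setting (a, b, c, d, e) = (1, 4, 8, 6, 5) satisfies everything: constraint 5: d + b = 10; constraint 6: a + d = 7; constraint 8: b + a = 5, and the others follow.

Satisfiable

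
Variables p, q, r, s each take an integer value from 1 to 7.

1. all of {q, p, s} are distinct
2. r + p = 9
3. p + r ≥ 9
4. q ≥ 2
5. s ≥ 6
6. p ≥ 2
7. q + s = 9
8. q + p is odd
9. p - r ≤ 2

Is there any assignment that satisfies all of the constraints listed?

One satisfying assignment is p = 4, q = 3, r = 5, s = 6.
For the less obvious constraints — constraint 2: r + p = 9; constraint 3: p + r = 9; constraint 7: q + s = 9 — and the others hold by inspection.

Satisfiable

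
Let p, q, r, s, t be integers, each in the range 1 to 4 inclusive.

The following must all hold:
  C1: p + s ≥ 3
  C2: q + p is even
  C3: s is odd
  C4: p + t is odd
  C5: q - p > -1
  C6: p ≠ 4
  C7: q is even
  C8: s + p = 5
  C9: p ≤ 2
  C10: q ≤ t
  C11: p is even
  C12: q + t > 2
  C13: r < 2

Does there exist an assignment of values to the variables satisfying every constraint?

Satisfiable

One satisfying assignment is p = 2, q = 2, r = 1, s = 3, t = 3.
For the less obvious constraints — constraint 1: p + s = 5; constraint 5: q - p = 0 — and the others hold by inspection.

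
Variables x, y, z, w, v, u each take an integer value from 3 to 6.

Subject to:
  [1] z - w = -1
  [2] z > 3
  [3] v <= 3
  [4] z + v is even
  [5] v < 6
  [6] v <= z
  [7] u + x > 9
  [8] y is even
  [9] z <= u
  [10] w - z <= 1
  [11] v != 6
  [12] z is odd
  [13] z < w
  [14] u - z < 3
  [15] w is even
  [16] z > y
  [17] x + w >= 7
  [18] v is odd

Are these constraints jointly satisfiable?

Satisfiable

The assignment x = 4, y = 4, z = 5, w = 6, v = 3, u = 6 works:
  constraint 1 holds since z - w = -1.
  constraint 7 holds since u + x = 10.
  constraint 10 holds since w - z = 1.
The rest check out directly.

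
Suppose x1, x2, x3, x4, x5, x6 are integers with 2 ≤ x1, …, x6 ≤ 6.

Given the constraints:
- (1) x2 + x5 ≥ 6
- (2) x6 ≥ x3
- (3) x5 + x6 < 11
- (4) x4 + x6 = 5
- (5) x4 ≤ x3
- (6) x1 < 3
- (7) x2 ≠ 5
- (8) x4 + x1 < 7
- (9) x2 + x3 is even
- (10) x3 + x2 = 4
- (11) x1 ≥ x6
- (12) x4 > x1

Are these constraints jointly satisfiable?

Constraints 2, 5, 11, and 12 give x4 ≤ x3, x3 ≤ x6, x6 ≤ x1, x1 < x4. Chaining: x4 ≤ x3 ≤ x6 ≤ x1 < x4, which forces x4 < x4 — impossible.

Unsatisfiable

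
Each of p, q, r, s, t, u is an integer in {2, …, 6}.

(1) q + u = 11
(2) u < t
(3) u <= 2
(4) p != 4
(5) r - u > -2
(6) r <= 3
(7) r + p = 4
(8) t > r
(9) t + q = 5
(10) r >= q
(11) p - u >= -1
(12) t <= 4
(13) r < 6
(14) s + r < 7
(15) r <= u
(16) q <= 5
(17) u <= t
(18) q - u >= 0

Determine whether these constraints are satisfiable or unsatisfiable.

Unsatisfiable

From constraint 16: q ≤ 5. From constraints 12 and 17: u ≤ t ≤ 4. Hence q + u ≤ 9. But constraint 1 requires q + u = 11, and 11 > 9. Contradiction.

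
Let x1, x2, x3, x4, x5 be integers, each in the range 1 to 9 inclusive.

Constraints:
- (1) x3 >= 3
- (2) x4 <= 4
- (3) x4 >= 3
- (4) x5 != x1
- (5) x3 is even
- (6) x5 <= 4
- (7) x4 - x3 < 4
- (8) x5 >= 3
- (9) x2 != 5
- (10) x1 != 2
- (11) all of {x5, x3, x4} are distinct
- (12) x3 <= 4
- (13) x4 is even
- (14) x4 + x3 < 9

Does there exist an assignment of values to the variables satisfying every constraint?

Constraints 1, 2, 3, 6, 8, and 12 confine each of x5, x3, x4 to the 2 values {3, 4}.
Constraint 11 requires all 3 of them to be distinct, but only 2 values are available — impossible by the pigeonhole principle.

Unsatisfiable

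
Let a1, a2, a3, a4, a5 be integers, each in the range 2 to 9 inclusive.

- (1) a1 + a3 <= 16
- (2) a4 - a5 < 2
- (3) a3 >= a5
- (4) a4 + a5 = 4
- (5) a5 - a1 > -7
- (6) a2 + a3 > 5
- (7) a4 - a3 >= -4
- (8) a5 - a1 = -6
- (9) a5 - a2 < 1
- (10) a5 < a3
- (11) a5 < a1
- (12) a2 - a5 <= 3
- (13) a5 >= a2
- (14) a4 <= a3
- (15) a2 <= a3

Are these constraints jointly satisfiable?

Satisfiable

Take a1 = 8, a2 = 2, a3 = 6, a4 = 2, a5 = 2. Then constraint 1: a1 + a3 = 14; constraint 2: a4 - a5 = 0; constraint 4: a4 + a5 = 4, and every other listed constraint is also met.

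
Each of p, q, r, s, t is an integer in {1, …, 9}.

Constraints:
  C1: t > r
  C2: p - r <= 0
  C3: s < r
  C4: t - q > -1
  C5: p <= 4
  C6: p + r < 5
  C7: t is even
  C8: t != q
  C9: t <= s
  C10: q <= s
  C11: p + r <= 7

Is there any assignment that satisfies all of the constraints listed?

Constraints 1, 3, and 9 give s < r, r < t, t ≤ s. Chaining: s < r < t ≤ s, which forces s < s — impossible.

Unsatisfiable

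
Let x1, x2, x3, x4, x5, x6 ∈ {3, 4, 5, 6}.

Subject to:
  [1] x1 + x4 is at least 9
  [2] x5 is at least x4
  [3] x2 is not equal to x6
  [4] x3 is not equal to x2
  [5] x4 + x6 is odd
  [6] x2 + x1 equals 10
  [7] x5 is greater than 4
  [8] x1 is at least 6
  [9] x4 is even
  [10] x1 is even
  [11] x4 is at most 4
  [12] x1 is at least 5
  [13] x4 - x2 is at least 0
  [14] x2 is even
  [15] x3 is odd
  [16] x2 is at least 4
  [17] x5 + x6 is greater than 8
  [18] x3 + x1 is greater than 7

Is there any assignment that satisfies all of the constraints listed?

Satisfiable

One satisfying assignment is x1 = 6, x2 = 4, x3 = 3, x4 = 4, x5 = 6, x6 = 5.
For the less obvious constraints — constraint 1: x1 + x4 = 10; constraint 6: x2 + x1 = 10; constraint 13: x4 - x2 = 0 — and the others hold by inspection.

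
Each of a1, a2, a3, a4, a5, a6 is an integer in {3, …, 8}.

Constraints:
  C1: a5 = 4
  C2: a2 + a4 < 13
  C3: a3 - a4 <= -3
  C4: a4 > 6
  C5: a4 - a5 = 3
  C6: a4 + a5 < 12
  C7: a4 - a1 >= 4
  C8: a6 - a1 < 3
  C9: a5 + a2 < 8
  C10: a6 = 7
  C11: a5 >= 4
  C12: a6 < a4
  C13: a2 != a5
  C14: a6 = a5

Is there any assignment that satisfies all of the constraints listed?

Constraint 10 fixes a6 = 7 and constraint 1 fixes a5 = 4, but constraint 14 requires a6 = a5. Since 7 ≠ 4, contradiction.

Unsatisfiable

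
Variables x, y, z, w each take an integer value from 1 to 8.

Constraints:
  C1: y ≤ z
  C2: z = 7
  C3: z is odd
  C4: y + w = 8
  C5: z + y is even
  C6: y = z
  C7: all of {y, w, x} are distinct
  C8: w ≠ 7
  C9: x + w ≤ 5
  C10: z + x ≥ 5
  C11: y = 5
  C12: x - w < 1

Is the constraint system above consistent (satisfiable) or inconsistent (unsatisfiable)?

Unsatisfiable

Constraint 11 fixes y = 5 and constraint 2 fixes z = 7, but constraint 6 requires y = z. Since 5 ≠ 7, contradiction.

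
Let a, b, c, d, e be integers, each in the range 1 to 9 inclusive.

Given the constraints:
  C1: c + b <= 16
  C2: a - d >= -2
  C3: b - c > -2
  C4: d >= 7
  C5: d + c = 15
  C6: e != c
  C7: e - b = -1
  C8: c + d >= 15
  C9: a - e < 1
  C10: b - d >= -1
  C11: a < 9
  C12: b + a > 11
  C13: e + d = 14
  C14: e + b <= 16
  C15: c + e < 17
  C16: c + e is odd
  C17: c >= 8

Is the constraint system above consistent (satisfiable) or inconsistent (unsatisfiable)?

Take a = 6, b = 8, c = 8, d = 7, e = 7. Then constraint 1: c + b = 16; constraint 2: a - d = -1, and every other listed constraint is also met.

Satisfiable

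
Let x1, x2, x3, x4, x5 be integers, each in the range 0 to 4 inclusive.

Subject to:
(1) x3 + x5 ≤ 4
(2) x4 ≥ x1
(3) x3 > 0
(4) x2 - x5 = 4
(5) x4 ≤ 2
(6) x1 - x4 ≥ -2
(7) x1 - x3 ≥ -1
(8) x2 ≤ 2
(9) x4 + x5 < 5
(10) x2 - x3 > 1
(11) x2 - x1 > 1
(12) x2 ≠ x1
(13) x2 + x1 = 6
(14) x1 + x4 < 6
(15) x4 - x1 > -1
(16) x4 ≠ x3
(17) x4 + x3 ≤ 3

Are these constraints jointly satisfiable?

From constraint 8: x2 ≤ 2. From constraints 2 and 5: x1 ≤ x4 ≤ 2. Hence x2 + x1 ≤ 4. But constraint 13 requires x2 + x1 = 6, and 6 > 4. Contradiction.

Unsatisfiable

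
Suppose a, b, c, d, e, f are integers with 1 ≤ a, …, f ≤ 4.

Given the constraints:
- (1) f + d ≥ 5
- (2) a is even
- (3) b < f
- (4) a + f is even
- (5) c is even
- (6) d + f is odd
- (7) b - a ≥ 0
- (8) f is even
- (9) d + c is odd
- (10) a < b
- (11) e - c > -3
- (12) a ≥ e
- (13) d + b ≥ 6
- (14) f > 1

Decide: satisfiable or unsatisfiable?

Take a = 2, b = 3, c = 2, d = 3, e = 1, f = 4. Then constraint 1: f + d = 7; constraint 7: b - a = 1; constraint 11: e - c = -1, and every other listed constraint is also met.

Satisfiable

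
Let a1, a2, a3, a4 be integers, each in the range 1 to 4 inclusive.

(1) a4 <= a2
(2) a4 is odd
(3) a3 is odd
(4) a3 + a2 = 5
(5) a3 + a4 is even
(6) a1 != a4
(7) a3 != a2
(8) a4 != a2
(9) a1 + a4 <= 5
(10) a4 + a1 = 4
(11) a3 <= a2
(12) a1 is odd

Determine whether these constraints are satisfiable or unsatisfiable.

Satisfiable

Try a1 = 3, a2 = 4, a3 = 1, a4 = 1.
Check constraint 4: a3 + a2 = 5; constraint 9: a1 + a4 = 4. The remaining constraints are straightforward to verify.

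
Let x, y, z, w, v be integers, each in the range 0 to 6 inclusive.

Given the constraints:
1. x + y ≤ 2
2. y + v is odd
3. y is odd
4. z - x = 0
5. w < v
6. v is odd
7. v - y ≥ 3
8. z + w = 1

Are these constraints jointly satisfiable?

Unsatisfiable

Constraint 3 makes y odd and constraint 6 makes v odd, so y + v must be even. Constraint 2 says y + v is odd — contradiction.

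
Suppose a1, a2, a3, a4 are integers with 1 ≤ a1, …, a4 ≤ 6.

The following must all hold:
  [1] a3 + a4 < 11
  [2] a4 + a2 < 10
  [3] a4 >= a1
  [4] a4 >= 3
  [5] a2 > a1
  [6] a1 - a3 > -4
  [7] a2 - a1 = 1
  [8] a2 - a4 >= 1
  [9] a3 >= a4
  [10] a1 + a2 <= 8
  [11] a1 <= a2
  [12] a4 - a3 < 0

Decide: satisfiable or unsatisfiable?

Satisfiable

The assignment a1 = 3, a2 = 4, a3 = 5, a4 = 3 works:
  constraint 1 holds since a3 + a4 = 8.
  constraint 2 holds since a4 + a2 = 7.
The rest check out directly.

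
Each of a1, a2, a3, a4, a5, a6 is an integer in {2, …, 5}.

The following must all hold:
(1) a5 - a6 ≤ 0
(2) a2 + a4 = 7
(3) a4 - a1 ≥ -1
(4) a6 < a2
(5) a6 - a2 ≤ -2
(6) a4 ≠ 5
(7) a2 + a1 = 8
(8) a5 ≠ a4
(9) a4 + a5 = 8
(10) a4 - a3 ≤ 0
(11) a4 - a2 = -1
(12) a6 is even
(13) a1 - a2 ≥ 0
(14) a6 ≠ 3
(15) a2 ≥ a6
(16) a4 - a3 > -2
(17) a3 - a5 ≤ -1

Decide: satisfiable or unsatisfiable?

Constraints 1, 3, 5, 10, 13, and 17 give a2 − a6 ≥ 2, a6 − a5 ≥ 0, a5 − a3 ≥ 1, a3 − a4 ≥ 0, a4 − a1 ≥ -1, a1 − a2 ≥ 0.
Adding all 6 inequalities: the left sides telescope to 0, and the right sides sum to 2 + 0 + 1 + 0 + (-1) + 0 = 2. So 0 ≥ 2, which is false.

Unsatisfiable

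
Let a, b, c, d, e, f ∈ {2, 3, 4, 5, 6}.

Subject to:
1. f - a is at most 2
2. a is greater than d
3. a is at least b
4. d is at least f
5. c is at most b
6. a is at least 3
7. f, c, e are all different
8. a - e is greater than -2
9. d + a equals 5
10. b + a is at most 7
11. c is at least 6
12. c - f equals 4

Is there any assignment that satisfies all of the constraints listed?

Unsatisfiable

From constraints 5 and 11: b ≥ c ≥ 6. From constraint 6: a ≥ 3. Hence b + a ≥ 9. But constraint 10 requires b + a ≤ 7, and 7 < 9. Contradiction.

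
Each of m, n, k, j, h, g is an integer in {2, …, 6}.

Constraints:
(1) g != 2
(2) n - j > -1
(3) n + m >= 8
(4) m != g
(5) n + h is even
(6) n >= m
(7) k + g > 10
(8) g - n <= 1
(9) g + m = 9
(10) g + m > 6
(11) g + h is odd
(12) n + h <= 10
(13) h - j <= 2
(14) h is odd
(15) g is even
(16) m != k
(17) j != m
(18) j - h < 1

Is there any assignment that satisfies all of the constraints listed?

Satisfiable

The assignment m = 3, n = 5, k = 5, j = 4, h = 5, g = 6 works:
  constraint 2 holds since n - j = 1.
  constraint 3 holds since n + m = 8.
The rest check out directly.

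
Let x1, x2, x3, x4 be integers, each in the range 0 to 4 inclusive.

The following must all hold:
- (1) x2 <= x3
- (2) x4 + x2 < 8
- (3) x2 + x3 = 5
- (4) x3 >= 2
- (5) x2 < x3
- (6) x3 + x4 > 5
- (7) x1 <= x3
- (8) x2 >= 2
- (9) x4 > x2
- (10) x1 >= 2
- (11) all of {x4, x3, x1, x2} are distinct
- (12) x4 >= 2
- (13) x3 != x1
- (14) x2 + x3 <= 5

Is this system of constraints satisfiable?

Constraints 4, 8, 10, and 12 confine each of x4, x3, x1, x2 to the 3 values {2, …, 4} (the domain already gives each ≤ 4).
Constraint 11 requires all 4 of them to be distinct, but only 3 values are available — impossible by the pigeonhole principle.

Unsatisfiable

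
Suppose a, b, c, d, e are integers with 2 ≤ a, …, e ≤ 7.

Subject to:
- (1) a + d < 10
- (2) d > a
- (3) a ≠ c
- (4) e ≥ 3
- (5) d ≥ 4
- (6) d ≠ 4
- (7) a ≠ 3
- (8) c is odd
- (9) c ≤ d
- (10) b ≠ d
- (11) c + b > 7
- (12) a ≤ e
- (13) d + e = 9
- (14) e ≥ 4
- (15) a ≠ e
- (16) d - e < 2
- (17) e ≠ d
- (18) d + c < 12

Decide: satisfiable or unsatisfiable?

Take a = 2, b = 4, c = 5, d = 5, e = 4. Then constraint 1: a + d = 7; constraint 11: c + b = 9; constraint 13: d + e = 9, and every other listed constraint is also met.

Satisfiable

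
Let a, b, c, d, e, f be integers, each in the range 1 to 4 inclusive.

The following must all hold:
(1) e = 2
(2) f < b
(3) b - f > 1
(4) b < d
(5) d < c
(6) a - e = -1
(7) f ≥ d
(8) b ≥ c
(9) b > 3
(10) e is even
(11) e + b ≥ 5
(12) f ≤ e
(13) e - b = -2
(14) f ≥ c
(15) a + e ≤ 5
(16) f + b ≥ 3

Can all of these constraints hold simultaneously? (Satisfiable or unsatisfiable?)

Unsatisfiable

Constraints 2, 4, 5, and 14 give f < b, b < d, d < c, c ≤ f. Chaining: f < b < d < c ≤ f, which forces f < f — impossible.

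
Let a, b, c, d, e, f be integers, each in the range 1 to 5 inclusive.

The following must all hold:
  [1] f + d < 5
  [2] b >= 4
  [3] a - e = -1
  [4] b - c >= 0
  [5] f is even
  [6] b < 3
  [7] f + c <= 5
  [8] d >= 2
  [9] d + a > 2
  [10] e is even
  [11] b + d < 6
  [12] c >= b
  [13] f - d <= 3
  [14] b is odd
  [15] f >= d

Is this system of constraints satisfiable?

From constraints 8 and 15: f ≥ d ≥ 2. From constraints 2 and 12: c ≥ b ≥ 4. Hence f + c ≥ 6. But constraint 7 requires f + c ≤ 5, and 5 < 6. Contradiction.

Unsatisfiable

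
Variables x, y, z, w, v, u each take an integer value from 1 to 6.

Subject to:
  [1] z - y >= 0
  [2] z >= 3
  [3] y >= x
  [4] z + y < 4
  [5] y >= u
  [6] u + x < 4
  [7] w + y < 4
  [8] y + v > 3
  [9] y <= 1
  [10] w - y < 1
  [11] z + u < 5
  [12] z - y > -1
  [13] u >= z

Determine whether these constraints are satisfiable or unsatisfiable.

Unsatisfiable

From constraints 2 and 13: u ≥ z and z ≥ 3, so u ≥ 3. From constraints 5 and 9: u ≤ y and y ≤ 1, so u ≤ 1. But 1 < 3, so no value of u works.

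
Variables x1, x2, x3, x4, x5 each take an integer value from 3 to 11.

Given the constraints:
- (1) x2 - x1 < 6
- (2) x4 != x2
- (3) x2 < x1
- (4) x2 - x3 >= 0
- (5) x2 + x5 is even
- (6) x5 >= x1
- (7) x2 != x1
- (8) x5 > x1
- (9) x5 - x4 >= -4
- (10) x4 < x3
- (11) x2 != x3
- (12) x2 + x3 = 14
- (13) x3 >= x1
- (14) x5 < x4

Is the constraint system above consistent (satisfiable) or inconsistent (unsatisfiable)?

Unsatisfiable

Constraints 3, 4, 8, 10, and 14 give x1 < x5, x5 < x4, x4 < x3, x3 ≤ x2, x2 < x1. Chaining: x1 < x5 < x4 < x3 ≤ x2 < x1, which forces x1 < x1 — impossible.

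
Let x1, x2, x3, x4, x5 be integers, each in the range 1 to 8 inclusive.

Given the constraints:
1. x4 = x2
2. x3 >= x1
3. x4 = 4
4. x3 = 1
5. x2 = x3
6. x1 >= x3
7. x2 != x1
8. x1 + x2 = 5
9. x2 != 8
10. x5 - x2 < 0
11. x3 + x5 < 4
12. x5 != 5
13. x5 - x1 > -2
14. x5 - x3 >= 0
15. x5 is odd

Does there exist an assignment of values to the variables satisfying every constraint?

Constraint 3 fixes x4 = 4 and constraint 4 fixes x3 = 1. Constraints 1 and 5 give x4 = x2 = x3, so x4 = x3. But 4 ≠ 1 — contradiction.

Unsatisfiable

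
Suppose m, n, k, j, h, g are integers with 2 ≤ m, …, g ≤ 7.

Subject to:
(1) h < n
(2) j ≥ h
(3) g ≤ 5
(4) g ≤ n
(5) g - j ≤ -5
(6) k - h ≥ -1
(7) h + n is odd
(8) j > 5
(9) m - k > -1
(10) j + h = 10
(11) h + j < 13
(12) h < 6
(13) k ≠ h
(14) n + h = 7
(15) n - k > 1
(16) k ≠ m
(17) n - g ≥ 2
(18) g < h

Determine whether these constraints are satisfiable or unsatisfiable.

Take m = 3, n = 4, k = 2, j = 7, h = 3, g = 2. Then constraint 5: g - j = -5; constraint 6: k - h = -1; constraint 9: m - k = 1, and every other listed constraint is also met.

Satisfiable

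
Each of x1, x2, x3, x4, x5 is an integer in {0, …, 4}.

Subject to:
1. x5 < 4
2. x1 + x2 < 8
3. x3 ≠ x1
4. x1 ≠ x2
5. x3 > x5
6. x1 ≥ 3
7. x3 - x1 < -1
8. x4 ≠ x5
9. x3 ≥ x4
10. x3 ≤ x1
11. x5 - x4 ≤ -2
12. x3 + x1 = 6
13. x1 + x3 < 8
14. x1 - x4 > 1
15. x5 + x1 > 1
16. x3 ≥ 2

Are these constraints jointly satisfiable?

One satisfying assignment is x1 = 4, x2 = 2, x3 = 2, x4 = 2, x5 = 0.
For the less obvious constraints — constraint 2: x1 + x2 = 6; constraint 7: x3 - x1 = -2; constraint 11: x5 - x4 = -2 — and the others hold by inspection.

Satisfiable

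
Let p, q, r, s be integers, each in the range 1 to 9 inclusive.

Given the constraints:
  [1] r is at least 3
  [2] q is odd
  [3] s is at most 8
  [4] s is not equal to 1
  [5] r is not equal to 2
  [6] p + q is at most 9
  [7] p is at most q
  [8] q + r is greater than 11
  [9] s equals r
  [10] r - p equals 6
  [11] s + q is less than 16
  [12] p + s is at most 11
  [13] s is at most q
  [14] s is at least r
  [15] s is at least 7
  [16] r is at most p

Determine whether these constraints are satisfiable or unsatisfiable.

From constraints 1 and 16: p ≥ r ≥ 3. From constraints 13 and 15: q ≥ s ≥ 7. Hence p + q ≥ 10. But constraint 6 requires p + q ≤ 9, and 9 < 10. Contradiction.

Unsatisfiable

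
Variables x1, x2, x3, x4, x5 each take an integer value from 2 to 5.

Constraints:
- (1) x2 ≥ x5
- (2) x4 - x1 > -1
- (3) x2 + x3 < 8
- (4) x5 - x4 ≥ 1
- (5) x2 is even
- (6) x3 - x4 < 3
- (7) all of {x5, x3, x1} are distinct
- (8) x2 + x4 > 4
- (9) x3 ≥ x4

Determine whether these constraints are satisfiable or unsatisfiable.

Satisfiable

Setting (x1, x2, x3, x4, x5) = (2, 4, 3, 2, 4) satisfies everything: constraint 2: x4 - x1 = 0; constraint 3: x2 + x3 = 7, and the others follow.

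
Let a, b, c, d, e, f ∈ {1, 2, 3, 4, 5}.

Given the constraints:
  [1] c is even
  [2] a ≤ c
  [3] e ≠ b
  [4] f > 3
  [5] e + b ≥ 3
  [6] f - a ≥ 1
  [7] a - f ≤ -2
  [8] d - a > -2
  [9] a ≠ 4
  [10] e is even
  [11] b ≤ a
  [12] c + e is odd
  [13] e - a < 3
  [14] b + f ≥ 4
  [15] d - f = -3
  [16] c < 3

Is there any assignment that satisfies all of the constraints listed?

Constraint 1 makes c even and constraint 10 makes e even, so c + e must be even. Constraint 12 says c + e is odd — contradiction.

Unsatisfiable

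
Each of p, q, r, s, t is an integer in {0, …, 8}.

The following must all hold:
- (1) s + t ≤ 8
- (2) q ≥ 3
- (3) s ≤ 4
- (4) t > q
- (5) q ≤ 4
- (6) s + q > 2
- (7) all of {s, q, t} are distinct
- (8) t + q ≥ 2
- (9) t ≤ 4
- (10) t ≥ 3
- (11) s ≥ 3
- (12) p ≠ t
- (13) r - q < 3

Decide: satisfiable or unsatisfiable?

Constraints 2, 3, 5, 9, 10, and 11 confine each of s, q, t to the 2 values {3, 4}.
Constraint 7 requires all 3 of them to be distinct, but only 2 values are available — impossible by the pigeonhole principle.

Unsatisfiable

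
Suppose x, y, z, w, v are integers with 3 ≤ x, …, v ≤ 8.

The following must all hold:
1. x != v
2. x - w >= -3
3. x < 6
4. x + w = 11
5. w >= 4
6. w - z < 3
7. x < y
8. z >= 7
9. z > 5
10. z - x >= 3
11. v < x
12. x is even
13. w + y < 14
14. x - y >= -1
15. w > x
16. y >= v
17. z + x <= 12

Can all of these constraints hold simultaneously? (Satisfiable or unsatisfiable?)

Satisfiable

One satisfying assignment is x = 4, y = 5, z = 7, w = 7, v = 3.
For the less obvious constraints — constraint 2: x - w = -3; constraint 4: x + w = 11 — and the others hold by inspection.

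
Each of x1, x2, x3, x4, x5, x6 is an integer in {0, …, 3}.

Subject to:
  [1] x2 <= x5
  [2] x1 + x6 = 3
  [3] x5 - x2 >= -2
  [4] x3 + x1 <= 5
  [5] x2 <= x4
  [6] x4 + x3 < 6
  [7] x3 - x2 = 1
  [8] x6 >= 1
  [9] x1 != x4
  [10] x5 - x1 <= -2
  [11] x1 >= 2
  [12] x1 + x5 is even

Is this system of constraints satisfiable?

Satisfiable

Setting (x1, x2, x3, x4, x5, x6) = (2, 0, 1, 3, 0, 1) satisfies everything: constraint 2: x1 + x6 = 3; constraint 3: x5 - x2 = 0, and the others follow.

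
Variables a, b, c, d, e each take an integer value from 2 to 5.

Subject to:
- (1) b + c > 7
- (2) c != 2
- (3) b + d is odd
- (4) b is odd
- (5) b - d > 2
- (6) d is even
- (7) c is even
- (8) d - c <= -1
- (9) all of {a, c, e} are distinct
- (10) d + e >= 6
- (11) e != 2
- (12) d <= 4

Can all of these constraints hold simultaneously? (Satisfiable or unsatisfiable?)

One satisfying assignment is a = 2, b = 5, c = 4, d = 2, e = 5.
For the less obvious constraints — constraint 1: b + c = 9; constraint 5: b - d = 3 — and the others hold by inspection.

Satisfiable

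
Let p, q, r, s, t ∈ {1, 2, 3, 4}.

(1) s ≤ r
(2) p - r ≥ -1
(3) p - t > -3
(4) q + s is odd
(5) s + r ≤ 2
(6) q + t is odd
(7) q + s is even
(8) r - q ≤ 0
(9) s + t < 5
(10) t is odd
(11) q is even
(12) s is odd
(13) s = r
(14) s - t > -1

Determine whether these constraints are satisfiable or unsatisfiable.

Unsatisfiable

Constraint 11 makes q even and constraint 12 makes s odd, so q + s must be odd. Constraint 7 says q + s is even — contradiction.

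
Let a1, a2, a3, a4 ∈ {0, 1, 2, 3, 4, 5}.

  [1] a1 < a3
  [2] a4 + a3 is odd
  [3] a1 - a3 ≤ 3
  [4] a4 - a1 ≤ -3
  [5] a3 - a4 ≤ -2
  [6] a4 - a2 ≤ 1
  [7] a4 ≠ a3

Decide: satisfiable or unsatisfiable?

Constraints 3, 4, and 5 give a3 − a1 ≥ -3, a1 − a4 ≥ 3, a4 − a3 ≥ 2.
Adding all 3 inequalities: the left sides telescope to 0, and the right sides sum to (-3) + 3 + 2 = 2. So 0 ≥ 2, which is false.

Unsatisfiable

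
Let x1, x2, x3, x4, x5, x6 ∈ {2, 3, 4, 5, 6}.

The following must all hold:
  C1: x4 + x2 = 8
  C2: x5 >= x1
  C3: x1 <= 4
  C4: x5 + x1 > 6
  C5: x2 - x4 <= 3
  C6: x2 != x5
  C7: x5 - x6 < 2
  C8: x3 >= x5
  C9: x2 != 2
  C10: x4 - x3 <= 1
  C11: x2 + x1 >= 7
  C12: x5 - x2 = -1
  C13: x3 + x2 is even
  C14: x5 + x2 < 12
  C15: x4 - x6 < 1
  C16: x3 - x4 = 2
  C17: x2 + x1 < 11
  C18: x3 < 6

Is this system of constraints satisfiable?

Take x1 = 3, x2 = 5, x3 = 5, x4 = 3, x5 = 4, x6 = 5. Then constraint 1: x4 + x2 = 8; constraint 4: x5 + x1 = 7; constraint 5: x2 - x4 = 2, and every other listed constraint is also met.

Satisfiable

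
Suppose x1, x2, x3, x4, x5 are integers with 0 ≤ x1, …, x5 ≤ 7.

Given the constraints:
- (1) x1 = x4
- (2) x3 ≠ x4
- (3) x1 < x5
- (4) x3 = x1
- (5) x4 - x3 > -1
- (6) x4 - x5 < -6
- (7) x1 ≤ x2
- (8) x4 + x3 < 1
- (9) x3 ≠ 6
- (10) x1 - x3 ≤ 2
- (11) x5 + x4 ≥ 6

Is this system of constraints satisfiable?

Unsatisfiable

From constraints 1 and 4, x3 = x1 = x4, so x3 = x4. But constraint 2 says x3 ≠ x4. Contradiction.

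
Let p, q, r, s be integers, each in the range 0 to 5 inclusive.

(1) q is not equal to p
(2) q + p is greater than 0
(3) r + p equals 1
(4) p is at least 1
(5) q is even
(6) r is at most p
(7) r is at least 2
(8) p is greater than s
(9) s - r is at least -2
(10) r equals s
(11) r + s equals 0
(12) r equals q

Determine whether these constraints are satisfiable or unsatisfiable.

From constraint 7: r ≥ 2. From constraint 4: p ≥ 1. Hence r + p ≥ 3. But constraint 3 requires r + p = 1, and 1 < 3. Contradiction.

Unsatisfiable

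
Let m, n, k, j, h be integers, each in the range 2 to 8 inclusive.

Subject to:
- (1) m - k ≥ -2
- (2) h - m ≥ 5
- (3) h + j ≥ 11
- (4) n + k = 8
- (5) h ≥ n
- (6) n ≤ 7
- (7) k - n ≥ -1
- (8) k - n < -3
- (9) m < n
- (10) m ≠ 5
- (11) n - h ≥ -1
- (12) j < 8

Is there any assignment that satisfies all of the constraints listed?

Constraints 1, 2, 7, and 11 give k − n ≥ -1, n − h ≥ -1, h − m ≥ 5, m − k ≥ -2.
Adding all 4 inequalities: the left sides telescope to 0, and the right sides sum to (-1) + (-1) + 5 + (-2) = 1. So 0 ≥ 1, which is false.

Unsatisfiable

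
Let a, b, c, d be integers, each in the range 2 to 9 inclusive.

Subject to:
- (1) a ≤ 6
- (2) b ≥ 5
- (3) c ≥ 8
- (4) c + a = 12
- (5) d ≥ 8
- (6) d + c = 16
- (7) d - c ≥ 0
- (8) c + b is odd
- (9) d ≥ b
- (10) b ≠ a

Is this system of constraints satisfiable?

Take a = 4, b = 5, c = 8, d = 8. Then constraint 4: c + a = 12; constraint 6: d + c = 16; constraint 7: d - c = 0, and every other listed constraint is also met.

Satisfiable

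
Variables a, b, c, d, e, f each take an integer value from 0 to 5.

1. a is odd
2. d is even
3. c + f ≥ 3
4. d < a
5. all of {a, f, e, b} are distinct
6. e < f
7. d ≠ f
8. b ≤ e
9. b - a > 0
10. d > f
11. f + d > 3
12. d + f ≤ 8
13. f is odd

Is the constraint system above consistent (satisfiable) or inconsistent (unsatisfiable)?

Constraints 4, 6, 8, 9, and 10 give d < a, a < b, b ≤ e, e < f, f < d. Chaining: d < a < b ≤ e < f < d, which forces d < d — impossible.

Unsatisfiable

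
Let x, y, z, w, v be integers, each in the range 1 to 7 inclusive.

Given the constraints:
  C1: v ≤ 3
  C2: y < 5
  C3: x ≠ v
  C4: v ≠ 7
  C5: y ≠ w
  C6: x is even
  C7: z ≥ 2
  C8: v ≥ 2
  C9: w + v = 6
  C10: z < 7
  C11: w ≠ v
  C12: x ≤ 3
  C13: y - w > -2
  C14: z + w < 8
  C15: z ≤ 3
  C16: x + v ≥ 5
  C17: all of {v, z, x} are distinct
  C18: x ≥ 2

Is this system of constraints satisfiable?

Constraints 1, 7, 8, 12, 15, and 18 confine each of v, z, x to the 2 values {2, 3}.
Constraint 17 requires all 3 of them to be distinct, but only 2 values are available — impossible by the pigeonhole principle.

Unsatisfiable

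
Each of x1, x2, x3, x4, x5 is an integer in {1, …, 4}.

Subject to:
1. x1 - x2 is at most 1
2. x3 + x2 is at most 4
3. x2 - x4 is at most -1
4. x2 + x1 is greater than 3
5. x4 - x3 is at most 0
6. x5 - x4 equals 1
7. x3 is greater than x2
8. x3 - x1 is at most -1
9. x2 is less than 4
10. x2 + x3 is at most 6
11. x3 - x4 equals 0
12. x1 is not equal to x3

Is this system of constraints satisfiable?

Constraints 1, 3, 5, and 8 give x2 − x1 ≥ -1, x1 − x3 ≥ 1, x3 − x4 ≥ 0, x4 − x2 ≥ 1.
Adding all 4 inequalities: the left sides telescope to 0, and the right sides sum to (-1) + 1 + 0 + 1 = 1. So 0 ≥ 1, which is false.

Unsatisfiable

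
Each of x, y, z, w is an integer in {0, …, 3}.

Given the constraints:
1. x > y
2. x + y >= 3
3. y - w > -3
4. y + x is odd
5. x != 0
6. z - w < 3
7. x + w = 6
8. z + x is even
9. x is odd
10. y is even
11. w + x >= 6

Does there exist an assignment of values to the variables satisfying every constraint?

Satisfiable

The assignment x = 3, y = 2, z = 3, w = 3 works:
  constraint 2 holds since x + y = 5.
  constraint 3 holds since y - w = -1.
  constraint 6 holds since z - w = 0.
The rest check out directly.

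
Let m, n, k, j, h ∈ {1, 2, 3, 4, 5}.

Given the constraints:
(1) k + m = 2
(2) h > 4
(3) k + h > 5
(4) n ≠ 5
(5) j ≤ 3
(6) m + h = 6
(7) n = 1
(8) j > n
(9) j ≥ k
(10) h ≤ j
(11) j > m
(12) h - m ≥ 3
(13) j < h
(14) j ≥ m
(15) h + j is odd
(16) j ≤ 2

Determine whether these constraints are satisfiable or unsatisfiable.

Unsatisfiable

From constraint 2: h ≥ 5. From constraints 5 and 10: h ≤ j and j ≤ 3, so h ≤ 3. But 3 < 5, so no value of h works.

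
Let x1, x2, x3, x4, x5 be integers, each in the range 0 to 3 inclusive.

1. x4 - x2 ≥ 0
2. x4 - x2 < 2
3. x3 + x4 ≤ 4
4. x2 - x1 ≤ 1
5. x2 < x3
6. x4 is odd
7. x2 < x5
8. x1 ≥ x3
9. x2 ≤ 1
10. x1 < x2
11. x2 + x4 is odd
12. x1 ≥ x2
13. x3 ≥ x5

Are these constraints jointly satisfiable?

Unsatisfiable

Constraints 5, 8, and 10 give x1 < x2, x2 < x3, x3 ≤ x1. Chaining: x1 < x2 < x3 ≤ x1, which forces x1 < x1 — impossible.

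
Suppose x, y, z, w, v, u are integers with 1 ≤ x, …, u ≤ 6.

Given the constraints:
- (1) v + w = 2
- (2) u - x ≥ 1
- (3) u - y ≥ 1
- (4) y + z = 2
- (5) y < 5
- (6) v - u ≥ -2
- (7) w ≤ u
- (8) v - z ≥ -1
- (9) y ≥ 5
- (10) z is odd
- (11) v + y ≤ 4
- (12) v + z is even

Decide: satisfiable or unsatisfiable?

Unsatisfiable

From constraint 9: y ≥ 5. From constraint 5: y ≤ 4. But 4 < 5, so no value of y works.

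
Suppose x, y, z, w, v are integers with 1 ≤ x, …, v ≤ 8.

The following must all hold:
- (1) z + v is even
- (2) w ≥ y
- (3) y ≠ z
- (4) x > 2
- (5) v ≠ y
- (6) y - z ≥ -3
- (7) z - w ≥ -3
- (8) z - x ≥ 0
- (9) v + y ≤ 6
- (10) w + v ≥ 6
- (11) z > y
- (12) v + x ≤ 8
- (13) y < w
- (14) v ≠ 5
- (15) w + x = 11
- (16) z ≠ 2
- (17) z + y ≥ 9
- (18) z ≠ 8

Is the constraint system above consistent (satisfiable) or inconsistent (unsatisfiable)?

The assignment x = 4, y = 4, z = 5, w = 7, v = 1 works:
  constraint 6 holds since y - z = -1.
  constraint 7 holds since z - w = -2.
The rest check out directly.

Satisfiable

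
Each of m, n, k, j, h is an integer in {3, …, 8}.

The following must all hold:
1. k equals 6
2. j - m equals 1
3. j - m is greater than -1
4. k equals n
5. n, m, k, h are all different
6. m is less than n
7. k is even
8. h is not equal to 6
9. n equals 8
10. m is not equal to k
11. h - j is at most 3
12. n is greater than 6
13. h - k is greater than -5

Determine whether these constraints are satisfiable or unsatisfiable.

Constraint 1 fixes k = 6 and constraint 9 fixes n = 8, but constraint 4 requires k = n. Since 6 ≠ 8, contradiction.

Unsatisfiable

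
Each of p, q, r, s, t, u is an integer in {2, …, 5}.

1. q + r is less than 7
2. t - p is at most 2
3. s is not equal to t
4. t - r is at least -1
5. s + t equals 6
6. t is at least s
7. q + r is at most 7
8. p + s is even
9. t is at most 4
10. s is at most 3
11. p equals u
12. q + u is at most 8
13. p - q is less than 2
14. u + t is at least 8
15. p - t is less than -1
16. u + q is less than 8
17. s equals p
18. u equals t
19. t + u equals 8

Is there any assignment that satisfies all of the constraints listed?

From constraints 11, 17, and 18, s = p = u = t, so s = t. But constraint 3 says s ≠ t. Contradiction.

Unsatisfiable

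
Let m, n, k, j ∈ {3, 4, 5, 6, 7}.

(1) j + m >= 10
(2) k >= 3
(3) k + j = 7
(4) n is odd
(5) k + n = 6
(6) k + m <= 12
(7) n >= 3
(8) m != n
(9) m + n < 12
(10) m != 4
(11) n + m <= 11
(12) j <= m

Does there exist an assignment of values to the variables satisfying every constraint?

Satisfiable

The assignment m = 7, n = 3, k = 3, j = 4 works:
  constraint 1 holds since j + m = 11.
  constraint 3 holds since k + j = 7.
  constraint 5 holds since k + n = 6.
The rest check out directly.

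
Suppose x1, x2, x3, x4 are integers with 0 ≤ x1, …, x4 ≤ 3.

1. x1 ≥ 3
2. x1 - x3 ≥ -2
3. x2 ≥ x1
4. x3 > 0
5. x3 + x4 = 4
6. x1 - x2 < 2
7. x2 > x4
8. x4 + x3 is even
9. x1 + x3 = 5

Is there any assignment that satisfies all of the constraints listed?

Take x1 = 3, x2 = 3, x3 = 2, x4 = 2. Then constraint 2: x1 - x3 = 1; constraint 5: x3 + x4 = 4, and every other listed constraint is also met.

Satisfiable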